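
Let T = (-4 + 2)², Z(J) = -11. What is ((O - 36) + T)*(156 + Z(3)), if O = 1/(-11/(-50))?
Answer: -43790/11 ≈ -3980.9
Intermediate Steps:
O = 50/11 (O = 1/(-11*(-1/50)) = 1/(11/50) = 50/11 ≈ 4.5455)
T = 4 (T = (-2)² = 4)
((O - 36) + T)*(156 + Z(3)) = ((50/11 - 36) + 4)*(156 - 11) = (-346/11 + 4)*145 = -302/11*145 = -43790/11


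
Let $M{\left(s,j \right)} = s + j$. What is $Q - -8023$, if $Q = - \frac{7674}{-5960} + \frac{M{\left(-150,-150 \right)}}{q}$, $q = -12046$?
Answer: $\frac{144024693671}{17948540} \approx 8024.3$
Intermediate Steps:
$M{\left(s,j \right)} = j + s$
$Q = \frac{23557251}{17948540}$ ($Q = - \frac{7674}{-5960} + \frac{-150 - 150}{-12046} = \left(-7674\right) \left(- \frac{1}{5960}\right) - - \frac{150}{6023} = \frac{3837}{2980} + \frac{150}{6023} = \frac{23557251}{17948540} \approx 1.3125$)
$Q - -8023 = \frac{23557251}{17948540} - -8023 = \frac{23557251}{17948540} + 8023 = \frac{144024693671}{17948540}$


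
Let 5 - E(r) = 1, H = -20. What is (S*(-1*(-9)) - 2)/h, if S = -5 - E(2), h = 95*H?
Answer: 83/1900 ≈ 0.043684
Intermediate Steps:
E(r) = 4 (E(r) = 5 - 1*1 = 5 - 1 = 4)
h = -1900 (h = 95*(-20) = -1900)
S = -9 (S = -5 - 1*4 = -5 - 4 = -9)
(S*(-1*(-9)) - 2)/h = (-(-9)*(-9) - 2)/(-1900) = (-9*9 - 2)*(-1/1900) = (-81 - 2)*(-1/1900) = -83*(-1/1900) = 83/1900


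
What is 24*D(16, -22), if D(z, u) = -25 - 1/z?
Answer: -1203/2 ≈ -601.50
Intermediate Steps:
24*D(16, -22) = 24*(-25 - 1/16) = 24*(-401/16) = -1203/2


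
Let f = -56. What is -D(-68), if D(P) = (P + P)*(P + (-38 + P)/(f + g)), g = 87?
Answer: -301104/31 ≈ -9713.0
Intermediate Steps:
D(P) = 2*P*(-38/31 + 32*P/31) (D(P) = (P + P)*(P + (-38 + P)/(-56 + 87)) = (2*P)*(P + (-38 + P)/31) = (2*P)*(P + (-38 + P)*(1/31)) = (2*P)*(P + (-38/31 + P/31)) = (2*P)*(-38/31 + 32*P/31) = 2*P*(-38/31 + 32*P/31))
-D(-68) = -4*(-68)*(-19 + 16*(-68))/31 = -4*(-68)*(-19 - 1088)/31 = -4*(-68)*(-1107)/31 = -1*301104/31 = -301104/31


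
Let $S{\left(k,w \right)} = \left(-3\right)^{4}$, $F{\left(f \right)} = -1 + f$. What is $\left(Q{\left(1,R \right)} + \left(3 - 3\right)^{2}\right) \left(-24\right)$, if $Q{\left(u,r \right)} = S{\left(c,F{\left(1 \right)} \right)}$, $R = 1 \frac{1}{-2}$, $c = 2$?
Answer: $-1944$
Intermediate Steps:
$R = - \frac{1}{2}$ ($R = 1 \left(- \frac{1}{2}\right) = - \frac{1}{2} \approx -0.5$)
$S{\left(k,w \right)} = 81$
$Q{\left(u,r \right)} = 81$
$\left(Q{\left(1,R \right)} + \left(3 - 3\right)^{2}\right) \left(-24\right) = \left(81 + \left(3 - 3\right)^{2}\right) \left(-24\right) = \left(81 + 0^{2}\right) \left(-24\right) = \left(81 + 0\right) \left(-24\right) = 81 \left(-24\right) = -1944$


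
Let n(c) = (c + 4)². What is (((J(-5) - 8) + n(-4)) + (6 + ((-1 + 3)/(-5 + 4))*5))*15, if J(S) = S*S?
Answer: 195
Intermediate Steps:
n(c) = (4 + c)²
J(S) = S²
(((J(-5) - 8) + n(-4)) + (6 + ((-1 + 3)/(-5 + 4))*5))*15 = ((((-5)² - 8) + (4 - 4)²) + (6 + ((-1 + 3)/(-5 + 4))*5))*15 = (((25 - 8) + 0²) + (6 + (2/(-1))*5))*15 = ((17 + 0) + (6 + (2*(-1))*5))*15 = (17 + (6 - 2*5))*15 = (17 + (6 - 10))*15 = (17 - 4)*15 = 13*15 = 195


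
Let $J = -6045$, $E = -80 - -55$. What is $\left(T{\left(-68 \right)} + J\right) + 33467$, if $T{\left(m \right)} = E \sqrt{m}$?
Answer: $27422 - 50 i \sqrt{17} \approx 27422.0 - 206.16 i$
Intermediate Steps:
$E = -25$ ($E = -80 + 55 = -25$)
$T{\left(m \right)} = - 25 \sqrt{m}$
$\left(T{\left(-68 \right)} + J\right) + 33467 = \left(- 25 \sqrt{-68} - 6045\right) + 33467 = \left(- 25 \cdot 2 i \sqrt{17} - 6045\right) + 33467 = \left(- 50 i \sqrt{17} - 6045\right) + 33467 = \left(-6045 - 50 i \sqrt{17}\right) + 33467 = 27422 - 50 i \sqrt{17}$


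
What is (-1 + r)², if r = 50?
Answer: 2401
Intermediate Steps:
(-1 + r)² = (-1 + 50)² = 49² = 2401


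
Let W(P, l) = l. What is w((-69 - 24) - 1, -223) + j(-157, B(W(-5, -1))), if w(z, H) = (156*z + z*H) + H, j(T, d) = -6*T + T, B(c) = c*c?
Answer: 6860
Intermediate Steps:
B(c) = c²
j(T, d) = -5*T
w(z, H) = H + 156*z + H*z (w(z, H) = (156*z + H*z) + H = H + 156*z + H*z)
w((-69 - 24) - 1, -223) + j(-157, B(W(-5, -1))) = (-223 + 156*((-69 - 24) - 1) - 223*((-69 - 24) - 1)) - 5*(-157) = (-223 + 156*(-93 - 1) - 223*(-93 - 1)) + 785 = (-223 + 156*(-94) - 223*(-94)) + 785 = (-223 - 14664 + 20962) + 785 = 6075 + 785 = 6860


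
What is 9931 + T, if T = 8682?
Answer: 18613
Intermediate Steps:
9931 + T = 9931 + 8682 = 18613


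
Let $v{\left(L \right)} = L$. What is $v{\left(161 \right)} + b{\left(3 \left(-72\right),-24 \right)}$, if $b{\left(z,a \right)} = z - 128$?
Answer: $-183$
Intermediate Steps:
$b{\left(z,a \right)} = -128 + z$
$v{\left(161 \right)} + b{\left(3 \left(-72\right),-24 \right)} = 161 + \left(-128 + 3 \left(-72\right)\right) = 161 - 344 = -183$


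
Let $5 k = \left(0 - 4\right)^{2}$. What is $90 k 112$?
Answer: $32256$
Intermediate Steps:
$k = \frac{16}{5}$ ($k = \frac{\left(0 - 4\right)^{2}}{5} = \frac{\left(-4\right)^{2}}{5} = \frac{1}{5} \cdot 16 = \frac{16}{5} \approx 3.2$)
$90 k 112 = 90 \cdot \frac{16}{5} \cdot 112 = 288 \cdot 112 = 32256$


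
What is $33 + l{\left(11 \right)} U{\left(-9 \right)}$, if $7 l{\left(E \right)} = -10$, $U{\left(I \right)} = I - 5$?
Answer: $53$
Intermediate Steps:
$U{\left(I \right)} = -5 + I$
$l{\left(E \right)} = - \frac{10}{7}$ ($l{\left(E \right)} = \frac{1}{7} \left(-10\right) = - \frac{10}{7}$)
$33 + l{\left(11 \right)} U{\left(-9 \right)} = 33 - \frac{10 \left(-5 - 9\right)}{7} = 33 - -20 = 33 + 20 = 53$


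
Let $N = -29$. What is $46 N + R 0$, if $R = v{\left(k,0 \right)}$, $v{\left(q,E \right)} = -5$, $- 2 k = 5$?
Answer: $-1334$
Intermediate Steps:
$k = - \frac{5}{2}$ ($k = \left(- \frac{1}{2}\right) 5 = - \frac{5}{2} \approx -2.5$)
$R = -5$
$46 N + R 0 = 46 \left(-29\right) - 0 = -1334 + 0 = -1334$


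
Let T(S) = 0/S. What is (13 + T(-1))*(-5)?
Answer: -65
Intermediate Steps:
T(S) = 0
(13 + T(-1))*(-5) = (13 + 0)*(-5) = 13*(-5) = -65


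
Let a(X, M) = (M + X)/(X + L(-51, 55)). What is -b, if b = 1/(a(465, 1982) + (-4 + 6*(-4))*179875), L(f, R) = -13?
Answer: 452/2276495553 ≈ 1.9855e-7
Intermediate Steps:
a(X, M) = (M + X)/(-13 + X) (a(X, M) = (M + X)/(X - 13) = (M + X)/(-13 + X))
b = -452/2276495553 (b = 1/((1982 + 465)/(-13 + 465) + (-4 + 6*(-4))*179875) = 1/(2447/452 + (-4 - 24)*179875) = 1/((1/452)*2447 - 28*179875) = 1/(2447/452 - 5036500) = 1/(-2276495553/452) = -452/2276495553 ≈ -1.9855e-7)
-b = -1*(-452/2276495553) = 452/2276495553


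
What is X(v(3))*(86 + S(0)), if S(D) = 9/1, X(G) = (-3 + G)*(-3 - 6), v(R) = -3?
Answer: 5130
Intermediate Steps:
X(G) = 27 - 9*G (X(G) = (-3 + G)*(-9) = 27 - 9*G)
S(D) = 9 (S(D) = 9*1 = 9)
X(v(3))*(86 + S(0)) = (27 - 9*(-3))*(86 + 9) = (27 + 27)*95 = 54*95 = 5130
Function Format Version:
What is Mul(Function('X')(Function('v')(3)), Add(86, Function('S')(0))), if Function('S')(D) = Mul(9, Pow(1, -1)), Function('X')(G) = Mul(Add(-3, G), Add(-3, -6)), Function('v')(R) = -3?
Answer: 5130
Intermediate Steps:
Function('X')(G) = Add(27, Mul(-9, G)) (Function('X')(G) = Mul(Add(-3, G), -9) = Add(27, Mul(-9, G)))
Function('S')(D) = 9 (Function('S')(D) = Mul(9, 1) = 9)
Mul(Function('X')(Function('v')(3)), Add(86, Function('S')(0))) = Mul(Add(27, Mul(-9, -3)), Add(86, 9)) = Mul(Add(27, 27), 95) = Mul(54, 95) = 5130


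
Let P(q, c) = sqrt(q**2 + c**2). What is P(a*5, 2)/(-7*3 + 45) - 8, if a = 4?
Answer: -8 + sqrt(101)/12 ≈ -7.1625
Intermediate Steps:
P(q, c) = sqrt(c**2 + q**2)
P(a*5, 2)/(-7*3 + 45) - 8 = sqrt(2**2 + (4*5)**2)/(-7*3 + 45) - 8 = sqrt(4 + 20**2)/(-21 + 45) - 8 = sqrt(4 + 400)/24 - 8 = sqrt(404)*(1/24) - 8 = (2*sqrt(101))*(1/24) - 8 = sqrt(101)/12 - 8 = -8 + sqrt(101)/12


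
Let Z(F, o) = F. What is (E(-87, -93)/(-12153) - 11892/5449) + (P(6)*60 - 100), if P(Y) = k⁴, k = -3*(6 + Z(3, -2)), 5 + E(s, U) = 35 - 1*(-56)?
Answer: 2111568725360830/66221697 ≈ 3.1886e+7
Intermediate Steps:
E(s, U) = 86 (E(s, U) = -5 + (35 - 1*(-56)) = -5 + (35 + 56) = -5 + 91 = 86)
k = -27 (k = -3*(6 + 3) = -3*9 = -27)
P(Y) = 531441 (P(Y) = (-27)⁴ = 531441)
(E(-87, -93)/(-12153) - 11892/5449) + (P(6)*60 - 100) = (86/(-12153) - 11892/5449) + (531441*60 - 100) = (86*(-1/12153) - 11892*1/5449) + (31886460 - 100) = (-86/12153 - 11892/5449) + 31886360 = -144992090/66221697 + 31886360 = 2111568725360830/66221697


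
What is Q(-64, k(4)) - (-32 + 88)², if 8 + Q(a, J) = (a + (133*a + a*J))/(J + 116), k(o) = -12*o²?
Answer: -60664/19 ≈ -3192.8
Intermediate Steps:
Q(a, J) = -8 + (134*a + J*a)/(116 + J) (Q(a, J) = -8 + (a + (133*a + a*J))/(J + 116) = -8 + (a + (133*a + J*a))/(116 + J) = -8 + (134*a + J*a)/(116 + J))
Q(-64, k(4)) - (-32 + 88)² = (-928 - (-96)*4² + 134*(-64) - 12*4²*(-64))/(116 - 12*4²) - (-32 + 88)² = (-928 - (-96)*16 - 8576 - 12*16*(-64))/(116 - 12*16) - 1*56² = (-928 - 8*(-192) - 8576 - 192*(-64))/(116 - 192) - 1*3136 = (-928 + 1536 - 8576 + 12288)/(-76) - 3136 = -1/76*4320 - 3136 = -1080/19 - 3136 = -60664/19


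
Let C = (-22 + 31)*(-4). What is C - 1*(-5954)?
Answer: 5918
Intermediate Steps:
C = -36 (C = 9*(-4) = -36)
C - 1*(-5954) = -36 - 1*(-5954) = -36 + 5954 = 5918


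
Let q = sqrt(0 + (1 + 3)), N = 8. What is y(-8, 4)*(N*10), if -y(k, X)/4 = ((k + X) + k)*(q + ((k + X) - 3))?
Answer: -19200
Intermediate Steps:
q = 2 (q = sqrt(0 + 4) = sqrt(4) = 2)
y(k, X) = -4*(X + 2*k)*(-1 + X + k) (y(k, X) = -4*((k + X) + k)*(2 + ((k + X) - 3)) = -4*((X + k) + k)*(2 + ((X + k) - 3)) = -4*(X + 2*k)*(2 + (-3 + X + k)) = -4*(X + 2*k)*(-1 + X + k))
y(-8, 4)*(N*10) = (-8*(-8)**2 - 4*4**2 + 4*4 + 8*(-8) - 12*4*(-8))*(8*10) = (-8*64 - 4*16 + 16 - 64 + 384)*80 = (-512 - 64 + 16 - 64 + 384)*80 = -240*80 = -19200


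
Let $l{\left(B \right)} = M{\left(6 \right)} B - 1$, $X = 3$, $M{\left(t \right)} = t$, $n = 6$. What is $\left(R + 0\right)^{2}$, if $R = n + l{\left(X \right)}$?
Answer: $529$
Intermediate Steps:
$l{\left(B \right)} = -1 + 6 B$ ($l{\left(B \right)} = 6 B - 1 = -1 + 6 B$)
$R = 23$ ($R = 6 + \left(-1 + 6 \cdot 3\right) = 6 + \left(-1 + 18\right) = 6 + 17 = 23$)
$\left(R + 0\right)^{2} = \left(23 + 0\right)^{2} = 23^{2} = 529$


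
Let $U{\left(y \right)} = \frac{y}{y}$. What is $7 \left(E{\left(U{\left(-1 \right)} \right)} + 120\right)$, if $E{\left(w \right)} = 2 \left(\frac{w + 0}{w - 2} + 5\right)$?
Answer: $896$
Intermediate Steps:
$U{\left(y \right)} = 1$
$E{\left(w \right)} = 10 + \frac{2 w}{-2 + w}$ ($E{\left(w \right)} = 2 \left(\frac{w}{-2 + w} + 5\right) = 2 \left(5 + \frac{w}{-2 + w}\right) = 10 + \frac{2 w}{-2 + w}$)
$7 \left(E{\left(U{\left(-1 \right)} \right)} + 120\right) = 7 \left(\frac{4 \left(-5 + 3 \cdot 1\right)}{-2 + 1} + 120\right) = 7 \left(\frac{4 \left(-5 + 3\right)}{-1} + 120\right) = 7 \left(4 \left(-1\right) \left(-2\right) + 120\right) = 7 \left(8 + 120\right) = 7 \cdot 128 = 896$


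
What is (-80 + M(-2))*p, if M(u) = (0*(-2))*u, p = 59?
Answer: -4720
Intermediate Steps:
M(u) = 0 (M(u) = 0*u = 0)
(-80 + M(-2))*p = (-80 + 0)*59 = -80*59 = -4720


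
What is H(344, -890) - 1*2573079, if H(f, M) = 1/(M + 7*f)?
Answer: -3905933921/1518 ≈ -2.5731e+6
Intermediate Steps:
H(344, -890) - 1*2573079 = 1/(-890 + 7*344) - 1*2573079 = 1/(-890 + 2408) - 2573079 = 1/1518 - 2573079 = -3905933921/1518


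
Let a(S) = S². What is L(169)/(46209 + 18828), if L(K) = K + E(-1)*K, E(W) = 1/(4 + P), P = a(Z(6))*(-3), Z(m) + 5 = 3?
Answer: 169/74328 ≈ 0.0022737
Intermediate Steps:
Z(m) = -2 (Z(m) = -5 + 3 = -2)
P = -12 (P = (-2)²*(-3) = 4*(-3) = -12)
E(W) = -⅛ (E(W) = 1/(4 - 12) = 1/(-8) = -⅛)
L(K) = 7*K/8 (L(K) = K - K/8 = 7*K/8)
L(169)/(46209 + 18828) = ((7/8)*169)/(46209 + 18828) = (1183/8)/65037 = (1183/8)*(1/65037) = 169/74328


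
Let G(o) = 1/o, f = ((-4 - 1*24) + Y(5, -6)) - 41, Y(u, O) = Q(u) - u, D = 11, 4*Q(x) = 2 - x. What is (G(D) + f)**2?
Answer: 10791225/1936 ≈ 5574.0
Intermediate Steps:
Q(x) = 1/2 - x/4 (Q(x) = (2 - x)/4 = 1/2 - x/4)
Y(u, O) = 1/2 - 5*u/4 (Y(u, O) = (1/2 - u/4) - u = 1/2 - 5*u/4)
f = -299/4 (f = ((-4 - 1*24) + (1/2 - 5/4*5)) - 41 = ((-4 - 24) + (1/2 - 25/4)) - 41 = (-28 - 23/4) - 41 = -135/4 - 41 = -299/4 ≈ -74.750)
(G(D) + f)**2 = (1/11 - 299/4)**2 = (-3285/44)**2 = 10791225/1936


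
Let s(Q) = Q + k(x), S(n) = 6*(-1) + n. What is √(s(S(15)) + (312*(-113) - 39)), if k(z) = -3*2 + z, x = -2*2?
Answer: 4*I*√2206 ≈ 187.87*I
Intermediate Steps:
x = -4
k(z) = -6 + z
S(n) = -6 + n
s(Q) = -10 + Q (s(Q) = Q + (-6 - 4) = Q - 10 = -10 + Q)
√(s(S(15)) + (312*(-113) - 39)) = √((-10 + (-6 + 15)) + (312*(-113) - 39)) = √((-10 + 9) + (-35256 - 39)) = √(-1 - 35295) = √(-35296) = 4*I*√2206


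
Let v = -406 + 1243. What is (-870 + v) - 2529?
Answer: -2562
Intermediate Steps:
v = 837
(-870 + v) - 2529 = (-870 + 837) - 2529 = -33 - 2529 = -2562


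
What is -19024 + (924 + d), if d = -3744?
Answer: -21844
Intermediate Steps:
-19024 + (924 + d) = -19024 + (924 - 3744) = -19024 - 2820 = -21844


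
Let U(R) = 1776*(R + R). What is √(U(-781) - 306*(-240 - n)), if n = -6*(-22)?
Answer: 2*I*√665070 ≈ 1631.0*I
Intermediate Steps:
n = 132
U(R) = 3552*R (U(R) = 1776*(2*R) = 3552*R)
√(U(-781) - 306*(-240 - n)) = √(3552*(-781) - 306*(-240 - 1*132)) = √(-2774112 - 306*(-240 - 132)) = √(-2774112 - 306*(-372)) = √(-2774112 + 113832) = √(-2660280) = 2*I*√665070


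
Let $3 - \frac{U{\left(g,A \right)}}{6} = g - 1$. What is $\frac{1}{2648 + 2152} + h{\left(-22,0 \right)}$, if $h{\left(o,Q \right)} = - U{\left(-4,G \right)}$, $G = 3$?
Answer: $- \frac{230399}{4800} \approx -48.0$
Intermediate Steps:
$U{\left(g,A \right)} = 24 - 6 g$ ($U{\left(g,A \right)} = 18 - 6 \left(g - 1\right) = 18 - 6 \left(-1 + g\right) = 18 - \left(-6 + 6 g\right) = 24 - 6 g$)
$h{\left(o,Q \right)} = -48$ ($h{\left(o,Q \right)} = - (24 - -24) = - (24 + 24) = \left(-1\right) 48 = -48$)
$\frac{1}{2648 + 2152} + h{\left(-22,0 \right)} = \frac{1}{2648 + 2152} - 48 = \frac{1}{4800} - 48 = - \frac{230399}{4800}$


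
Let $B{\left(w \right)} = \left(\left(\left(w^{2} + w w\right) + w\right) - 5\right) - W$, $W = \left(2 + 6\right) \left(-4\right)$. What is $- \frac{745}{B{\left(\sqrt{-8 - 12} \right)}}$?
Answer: $\frac{9685}{189} + \frac{1490 i \sqrt{5}}{189} \approx 51.243 + 17.628 i$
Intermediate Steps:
$W = -32$ ($W = 8 \left(-4\right) = -32$)
$B{\left(w \right)} = 27 + w + 2 w^{2}$ ($B{\left(w \right)} = \left(\left(\left(w^{2} + w w\right) + w\right) - 5\right) - -32 = \left(\left(\left(w^{2} + w^{2}\right) + w\right) - 5\right) + 32 = \left(\left(2 w^{2} + w\right) - 5\right) + 32 = \left(\left(w + 2 w^{2}\right) - 5\right) + 32 = \left(-5 + w + 2 w^{2}\right) + 32 = 27 + w + 2 w^{2}$)
$- \frac{745}{B{\left(\sqrt{-8 - 12} \right)}} = - \frac{745}{27 + \sqrt{-8 - 12} + 2 \left(\sqrt{-8 - 12}\right)^{2}} = - \frac{745}{27 + \sqrt{-20} + 2 \left(\sqrt{-20}\right)^{2}} = - \frac{745}{27 + 2 i \sqrt{5} + 2 \left(2 i \sqrt{5}\right)^{2}} = - \frac{745}{27 + 2 i \sqrt{5} + 2 \left(-20\right)} = - \frac{745}{27 + 2 i \sqrt{5} - 40} = - \frac{745}{-13 + 2 i \sqrt{5}}$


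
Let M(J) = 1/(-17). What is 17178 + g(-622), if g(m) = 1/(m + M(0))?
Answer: 181657333/10575 ≈ 17178.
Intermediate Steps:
M(J) = -1/17
g(m) = 1/(-1/17 + m) (g(m) = 1/(m - 1/17) = 1/(-1/17 + m))
17178 + g(-622) = 17178 + 17/(-1 + 17*(-622)) = 17178 + 17/(-1 - 10574) = 17178 + 17/(-10575) = 17178 + 17*(-1/10575) = 17178 - 17/10575 = 181657333/10575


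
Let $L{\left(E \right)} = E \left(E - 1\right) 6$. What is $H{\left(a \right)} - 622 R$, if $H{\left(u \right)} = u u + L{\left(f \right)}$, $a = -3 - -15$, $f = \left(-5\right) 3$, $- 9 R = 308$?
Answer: $\frac{205832}{9} \approx 22870.0$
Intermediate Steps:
$R = - \frac{308}{9}$ ($R = \left(- \frac{1}{9}\right) 308 = - \frac{308}{9} \approx -34.222$)
$f = -15$
$a = 12$ ($a = -3 + 15 = 12$)
$L{\left(E \right)} = 6 E \left(-1 + E\right)$ ($L{\left(E \right)} = E \left(-1 + E\right) 6 = 6 E \left(-1 + E\right)$)
$H{\left(u \right)} = 1440 + u^{2}$ ($H{\left(u \right)} = u u + 6 \left(-15\right) \left(-1 - 15\right) = u^{2} + 6 \left(-15\right) \left(-16\right) = u^{2} + 1440 = 1440 + u^{2}$)
$H{\left(a \right)} - 622 R = \left(1440 + 12^{2}\right) - - \frac{191576}{9} = \left(1440 + 144\right) + \frac{191576}{9} = 1584 + \frac{191576}{9} = \frac{205832}{9}$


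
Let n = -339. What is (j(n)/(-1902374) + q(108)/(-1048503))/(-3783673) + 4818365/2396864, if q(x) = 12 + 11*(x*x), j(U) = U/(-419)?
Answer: 8787064360806125808964313/4371067341978388574686144 ≈ 2.0103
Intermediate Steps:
j(U) = -U/419 (j(U) = U*(-1/419) = -U/419)
q(x) = 12 + 11*x²
(j(n)/(-1902374) + q(108)/(-1048503))/(-3783673) + 4818365/2396864 = (-1/419*(-339)/(-1902374) + (12 + 11*108²)/(-1048503))/(-3783673) + 4818365/2396864 = ((339/419)*(-1/1902374) + (12 + 11*11664)*(-1/1048503))*(-1/3783673) + 4818365*(1/2396864) = (-339/797094706 + (12 + 128304)*(-1/1048503))*(-1/3783673) + 4818365/2396864 = (-339/797094706 + 128316*(-1/1048503))*(-1/3783673) + 4818365/2396864 = (-339/797094706 - 42772/349501)*(-1/3783673) + 4818365/2396864 = -34093453245871/278585396841706*(-1/3783673) + 4818365/2396864 = 34093453245871/1054076044224248266138 + 4818365/2396864 = 8787064360806125808964313/4371067341978388574686144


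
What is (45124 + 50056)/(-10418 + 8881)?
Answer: -95180/1537 ≈ -61.926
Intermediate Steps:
(45124 + 50056)/(-10418 + 8881) = 95180/(-1537) = 95180*(-1/1537) = -95180/1537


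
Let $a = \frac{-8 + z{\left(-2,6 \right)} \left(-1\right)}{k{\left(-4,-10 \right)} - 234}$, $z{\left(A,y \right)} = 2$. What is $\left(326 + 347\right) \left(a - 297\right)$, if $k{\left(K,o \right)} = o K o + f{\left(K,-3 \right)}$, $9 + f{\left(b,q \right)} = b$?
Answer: $- \frac{129316277}{647} \approx -1.9987 \cdot 10^{5}$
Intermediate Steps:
$f{\left(b,q \right)} = -9 + b$
$k{\left(K,o \right)} = -9 + K + K o^{2}$ ($k{\left(K,o \right)} = o K o + \left(-9 + K\right) = K o o + \left(-9 + K\right) = K o^{2} + \left(-9 + K\right) = -9 + K + K o^{2}$)
$a = \frac{10}{647}$ ($a = \frac{-8 + 2 \left(-1\right)}{\left(-9 - 4 - 4 \left(-10\right)^{2}\right) - 234} = \frac{-8 - 2}{\left(-9 - 4 - 400\right) - 234} = - \frac{10}{\left(-9 - 4 - 400\right) - 234} = - \frac{10}{-413 - 234} = - \frac{10}{-647} = \left(-10\right) \left(- \frac{1}{647}\right) = \frac{10}{647} \approx 0.015456$)
$\left(326 + 347\right) \left(a - 297\right) = \left(326 + 347\right) \left(\frac{10}{647} - 297\right) = 673 \left(- \frac{192149}{647}\right) = - \frac{129316277}{647}$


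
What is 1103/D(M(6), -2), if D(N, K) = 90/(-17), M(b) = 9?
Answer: -18751/90 ≈ -208.34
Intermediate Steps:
D(N, K) = -90/17 (D(N, K) = 90*(-1/17) = -90/17)
1103/D(M(6), -2) = 1103/(-90/17) = 1103*(-17/90) = -18751/90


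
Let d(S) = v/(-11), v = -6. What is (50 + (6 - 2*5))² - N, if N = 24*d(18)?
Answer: 23132/11 ≈ 2102.9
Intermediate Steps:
d(S) = 6/11 (d(S) = -6/(-11) = -6*(-1/11) = 6/11)
N = 144/11 (N = 24*(6/11) = 144/11 ≈ 13.091)
(50 + (6 - 2*5))² - N = (50 + (6 - 2*5))² - 1*144/11 = (50 + (6 - 10))² - 144/11 = (50 - 4)² - 144/11 = 46² - 144/11 = 2116 - 144/11 = 23132/11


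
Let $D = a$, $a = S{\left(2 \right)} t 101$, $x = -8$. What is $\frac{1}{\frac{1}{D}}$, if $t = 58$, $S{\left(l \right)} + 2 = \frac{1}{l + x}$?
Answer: $- \frac{38077}{3} \approx -12692.0$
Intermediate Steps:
$S{\left(l \right)} = -2 + \frac{1}{-8 + l}$ ($S{\left(l \right)} = -2 + \frac{1}{l - 8} = -2 + \frac{1}{-8 + l}$)
$a = - \frac{38077}{3}$ ($a = \frac{17 - 4}{-8 + 2} \cdot 58 \cdot 101 = \frac{17 - 4}{-6} \cdot 58 \cdot 101 = \left(- \frac{1}{6}\right) 13 \cdot 58 \cdot 101 = \left(- \frac{13}{6}\right) 58 \cdot 101 = \left(- \frac{377}{3}\right) 101 = - \frac{38077}{3} \approx -12692.0$)
$D = - \frac{38077}{3} \approx -12692.0$
$\frac{1}{\frac{1}{D}} = \frac{1}{\frac{1}{- \frac{38077}{3}}} = \frac{1}{- \frac{3}{38077}} = - \frac{38077}{3}$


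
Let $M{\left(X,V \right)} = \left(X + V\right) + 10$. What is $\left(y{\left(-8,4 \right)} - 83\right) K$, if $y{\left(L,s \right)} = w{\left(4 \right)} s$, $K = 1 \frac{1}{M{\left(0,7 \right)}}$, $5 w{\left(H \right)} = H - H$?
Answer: $- \frac{83}{17} \approx -4.8824$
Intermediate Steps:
$w{\left(H \right)} = 0$ ($w{\left(H \right)} = \frac{H - H}{5} = \frac{1}{5} \cdot 0 = 0$)
$M{\left(X,V \right)} = 10 + V + X$ ($M{\left(X,V \right)} = \left(V + X\right) + 10 = 10 + V + X$)
$K = \frac{1}{17}$ ($K = 1 \frac{1}{10 + 7 + 0} = 1 \cdot \frac{1}{17} = \frac{1}{17} \approx 0.058824$)
$y{\left(L,s \right)} = 0$ ($y{\left(L,s \right)} = 0 s = 0$)
$\left(y{\left(-8,4 \right)} - 83\right) K = \left(0 - 83\right) \frac{1}{17} = \left(-83\right) \frac{1}{17} = - \frac{83}{17}$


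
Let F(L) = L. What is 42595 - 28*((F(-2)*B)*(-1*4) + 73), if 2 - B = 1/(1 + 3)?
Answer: 40159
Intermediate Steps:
B = 7/4 (B = 2 - 1/(1 + 3) = 2 - 1/4 = 2 - 1*¼ = 2 - ¼ = 7/4 ≈ 1.7500)
42595 - 28*((F(-2)*B)*(-1*4) + 73) = 42595 - 28*((-2*7/4)*(-1*4) + 73) = 42595 - 28*(-7/2*(-4) + 73) = 42595 - 28*(14 + 73) = 42595 - 28*87 = 42595 - 1*2436 = 42595 - 2436 = 40159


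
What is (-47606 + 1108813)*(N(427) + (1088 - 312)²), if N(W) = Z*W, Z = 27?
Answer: 651268041935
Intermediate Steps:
N(W) = 27*W
(-47606 + 1108813)*(N(427) + (1088 - 312)²) = (-47606 + 1108813)*(27*427 + (1088 - 312)²) = 1061207*(11529 + 776²) = 1061207*(11529 + 602176) = 1061207*613705 = 651268041935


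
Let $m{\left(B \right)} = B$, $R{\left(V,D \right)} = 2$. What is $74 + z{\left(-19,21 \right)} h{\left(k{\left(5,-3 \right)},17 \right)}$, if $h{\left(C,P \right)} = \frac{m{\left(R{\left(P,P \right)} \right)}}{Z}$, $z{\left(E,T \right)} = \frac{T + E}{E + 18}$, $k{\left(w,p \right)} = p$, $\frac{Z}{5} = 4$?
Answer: $\frac{369}{5} \approx 73.8$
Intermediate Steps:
$Z = 20$ ($Z = 5 \cdot 4 = 20$)
$z{\left(E,T \right)} = \frac{E + T}{18 + E}$
$h{\left(C,P \right)} = \frac{1}{10}$ ($h{\left(C,P \right)} = \frac{2}{20} = 2 \cdot \frac{1}{20} = \frac{1}{10}$)
$74 + z{\left(-19,21 \right)} h{\left(k{\left(5,-3 \right)},17 \right)} = 74 + \frac{-19 + 21}{18 - 19} \cdot \frac{1}{10} = 74 + \frac{1}{-1} \cdot 2 \cdot \frac{1}{10} = 74 + \left(-1\right) 2 \cdot \frac{1}{10} = 74 - \frac{1}{5} = \frac{369}{5}$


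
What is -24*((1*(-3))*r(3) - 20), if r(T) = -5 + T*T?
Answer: 768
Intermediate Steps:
r(T) = -5 + T²
-24*((1*(-3))*r(3) - 20) = -24*((1*(-3))*(-5 + 3²) - 20) = -24*(-3*(-5 + 9) - 20) = -24*(-3*4 - 20) = -24*(-12 - 20) = -24*(-32) = 768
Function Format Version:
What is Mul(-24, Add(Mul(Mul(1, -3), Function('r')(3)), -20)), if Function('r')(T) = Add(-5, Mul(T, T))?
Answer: 768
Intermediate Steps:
Function('r')(T) = Add(-5, Pow(T, 2))
Mul(-24, Add(Mul(Mul(1, -3), Function('r')(3)), -20)) = Mul(-24, Add(Mul(Mul(1, -3), Add(-5, Pow(3, 2))), -20)) = Mul(-24, Add(Mul(-3, Add(-5, 9)), -20)) = Mul(-24, Add(Mul(-3, 4), -20)) = Mul(-24, Add(-12, -20)) = Mul(-24, -32) = 768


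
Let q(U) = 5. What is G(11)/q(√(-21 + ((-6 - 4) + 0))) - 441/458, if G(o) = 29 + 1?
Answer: 2307/458 ≈ 5.0371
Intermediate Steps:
G(o) = 30
G(11)/q(√(-21 + ((-6 - 4) + 0))) - 441/458 = 30/5 - 441/458 = 30*(⅕) - 441*1/458 = 6 - 441/458 = 2307/458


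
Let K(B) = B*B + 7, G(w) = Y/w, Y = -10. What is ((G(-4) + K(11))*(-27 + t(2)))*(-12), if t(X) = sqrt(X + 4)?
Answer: 42282 - 1566*sqrt(6) ≈ 38446.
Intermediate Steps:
G(w) = -10/w
t(X) = sqrt(4 + X)
K(B) = 7 + B**2 (K(B) = B**2 + 7 = 7 + B**2)
((G(-4) + K(11))*(-27 + t(2)))*(-12) = ((-10/(-4) + (7 + 11**2))*(-27 + sqrt(4 + 2)))*(-12) = ((-10*(-1/4) + (7 + 121))*(-27 + sqrt(6)))*(-12) = ((5/2 + 128)*(-27 + sqrt(6)))*(-12) = (261*(-27 + sqrt(6))/2)*(-12) = (-7047/2 + 261*sqrt(6)/2)*(-12) = 42282 - 1566*sqrt(6)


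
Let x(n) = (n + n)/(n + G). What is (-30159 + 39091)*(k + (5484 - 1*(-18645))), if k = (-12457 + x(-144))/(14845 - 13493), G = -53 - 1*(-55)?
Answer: 5170079782945/23998 ≈ 2.1544e+8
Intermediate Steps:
G = 2 (G = -53 + 55 = 2)
x(n) = 2*n/(2 + n) (x(n) = (n + n)/(n + 2) = (2*n)/(2 + n) = 2*n/(2 + n))
k = -884303/95992 (k = (-12457 + 2*(-144)/(2 - 144))/(14845 - 13493) = (-12457 + 2*(-144)/(-142))/1352 = (-12457 + 2*(-144)*(-1/142))*(1/1352) = (-12457 + 144/71)*(1/1352) = -884303/71*1/1352 = -884303/95992 ≈ -9.2122)
(-30159 + 39091)*(k + (5484 - 1*(-18645))) = (-30159 + 39091)*(-884303/95992 + (5484 - 1*(-18645))) = 8932*(-884303/95992 + (5484 + 18645)) = 8932*(-884303/95992 + 24129) = 8932*(2315306665/95992) = 5170079782945/23998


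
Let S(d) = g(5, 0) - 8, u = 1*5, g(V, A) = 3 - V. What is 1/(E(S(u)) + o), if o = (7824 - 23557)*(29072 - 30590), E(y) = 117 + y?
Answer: 1/23882801 ≈ 4.1871e-8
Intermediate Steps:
u = 5
S(d) = -10 (S(d) = (3 - 1*5) - 8 = (3 - 5) - 8 = -2 - 8 = -10)
o = 23882694 (o = -15733*(-1518) = 23882694)
1/(E(S(u)) + o) = 1/((117 - 10) + 23882694) = 1/(107 + 23882694) = 1/23882801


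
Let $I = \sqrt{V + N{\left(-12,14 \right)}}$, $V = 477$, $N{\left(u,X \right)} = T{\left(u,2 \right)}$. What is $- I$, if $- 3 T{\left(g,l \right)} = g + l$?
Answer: $- \frac{\sqrt{4323}}{3} \approx -21.917$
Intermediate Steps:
$T{\left(g,l \right)} = - \frac{g}{3} - \frac{l}{3}$ ($T{\left(g,l \right)} = - \frac{g + l}{3} = - \frac{g}{3} - \frac{l}{3}$)
$N{\left(u,X \right)} = - \frac{2}{3} - \frac{u}{3}$ ($N{\left(u,X \right)} = - \frac{u}{3} - \frac{2}{3} = - \frac{2}{3} - \frac{u}{3}$)
$I = \frac{\sqrt{4323}}{3}$ ($I = \sqrt{477 - - \frac{10}{3}} = \sqrt{477 + \left(- \frac{2}{3} + 4\right)} = \sqrt{477 + \frac{10}{3}} = \sqrt{\frac{1441}{3}} = \frac{\sqrt{4323}}{3} \approx 21.917$)
$- I = - \frac{\sqrt{4323}}{3}$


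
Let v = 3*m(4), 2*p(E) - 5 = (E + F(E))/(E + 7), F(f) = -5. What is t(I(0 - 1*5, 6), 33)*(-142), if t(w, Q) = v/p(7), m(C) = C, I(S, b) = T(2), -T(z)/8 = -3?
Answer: -1988/3 ≈ -662.67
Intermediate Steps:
T(z) = 24 (T(z) = -8*(-3) = 24)
I(S, b) = 24
p(E) = 5/2 + (-5 + E)/(2*(7 + E)) (p(E) = 5/2 + ((E - 5)/(E + 7))/2 = 5/2 + ((-5 + E)/(7 + E))/2 = 5/2 + (-5 + E)/(2*(7 + E)))
v = 12 (v = 3*4 = 12)
t(w, Q) = 14/3 (t(w, Q) = 12/((3*(5 + 7)/(7 + 7))) = 12/((3*12/14)) = 12/((3*(1/14)*12)) = 12/(18/7) = 12*(7/18) = 14/3)
t(I(0 - 1*5, 6), 33)*(-142) = (14/3)*(-142) = -1988/3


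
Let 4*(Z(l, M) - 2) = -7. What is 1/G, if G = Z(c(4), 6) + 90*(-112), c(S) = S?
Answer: -4/40319 ≈ -9.9209e-5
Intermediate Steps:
Z(l, M) = 1/4 (Z(l, M) = 2 + (1/4)*(-7) = 2 - 7/4 = 1/4)
G = -40319/4 (G = 1/4 + 90*(-112) = 1/4 - 10080 = -40319/4 ≈ -10080.)
1/G = 1/(-40319/4) = -4/40319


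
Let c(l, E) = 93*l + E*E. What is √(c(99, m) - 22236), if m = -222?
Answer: √36255 ≈ 190.41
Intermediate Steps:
c(l, E) = E² + 93*l (c(l, E) = 93*l + E² = E² + 93*l)
√(c(99, m) - 22236) = √(((-222)² + 93*99) - 22236) = √((49284 + 9207) - 22236) = √(58491 - 22236) = √36255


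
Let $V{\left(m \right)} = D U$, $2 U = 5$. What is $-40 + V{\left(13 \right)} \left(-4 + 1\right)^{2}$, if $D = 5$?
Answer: $\frac{145}{2} \approx 72.5$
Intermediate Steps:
$U = \frac{5}{2}$ ($U = \frac{1}{2} \cdot 5 = \frac{5}{2} \approx 2.5$)
$V{\left(m \right)} = \frac{25}{2}$ ($V{\left(m \right)} = 5 \cdot \frac{5}{2} = \frac{25}{2}$)
$-40 + V{\left(13 \right)} \left(-4 + 1\right)^{2} = -40 + \frac{25 \left(-4 + 1\right)^{2}}{2} = -40 + \frac{25 \left(-3\right)^{2}}{2} = -40 + \frac{25}{2} \cdot 9 = -40 + \frac{225}{2} = \frac{145}{2}$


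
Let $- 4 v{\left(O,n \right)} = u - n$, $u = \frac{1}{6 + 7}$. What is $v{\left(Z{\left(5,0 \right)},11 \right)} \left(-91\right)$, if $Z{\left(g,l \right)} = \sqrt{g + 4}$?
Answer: $- \frac{497}{2} \approx -248.5$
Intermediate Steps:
$u = \frac{1}{13} \approx 0.076923$
$Z{\left(g,l \right)} = \sqrt{4 + g}$
$v{\left(O,n \right)} = - \frac{1}{52} + \frac{n}{4}$ ($v{\left(O,n \right)} = - \frac{\frac{1}{13} - n}{4} = - \frac{1}{52} + \frac{n}{4}$)
$v{\left(Z{\left(5,0 \right)},11 \right)} \left(-91\right) = \left(- \frac{1}{52} + \frac{1}{4} \cdot 11\right) \left(-91\right) = \left(- \frac{1}{52} + \frac{11}{4}\right) \left(-91\right) = \frac{71}{26} \left(-91\right) = - \frac{497}{2}$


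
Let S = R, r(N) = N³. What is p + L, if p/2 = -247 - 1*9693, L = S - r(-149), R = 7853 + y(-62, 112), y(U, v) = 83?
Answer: 3296005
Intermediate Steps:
R = 7936 (R = 7853 + 83 = 7936)
S = 7936
L = 3315885 (L = 7936 - 1*(-149)³ = 7936 - 1*(-3307949) = 7936 + 3307949 = 3315885)
p = -19880 (p = 2*(-247 - 1*9693) = 2*(-247 - 9693) = 2*(-9940) = -19880)
p + L = -19880 + 3315885 = 3296005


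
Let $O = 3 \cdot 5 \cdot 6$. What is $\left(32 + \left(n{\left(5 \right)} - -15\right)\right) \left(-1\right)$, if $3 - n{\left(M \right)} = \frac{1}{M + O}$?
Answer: $- \frac{4749}{95} \approx -49.99$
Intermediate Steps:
$O = 90$ ($O = 15 \cdot 6 = 90$)
$n{\left(M \right)} = 3 - \frac{1}{90 + M}$ ($n{\left(M \right)} = 3 - \frac{1}{M + 90} = 3 - \frac{1}{90 + M}$)
$\left(32 + \left(n{\left(5 \right)} - -15\right)\right) \left(-1\right) = \left(32 + \left(\frac{269 + 3 \cdot 5}{90 + 5} - -15\right)\right) \left(-1\right) = \left(32 + \left(\frac{269 + 15}{95} + 15\right)\right) \left(-1\right) = \left(32 + \left(\frac{1}{95} \cdot 284 + 15\right)\right) \left(-1\right) = \left(32 + \left(\frac{284}{95} + 15\right)\right) \left(-1\right) = \left(32 + \frac{1709}{95}\right) \left(-1\right) = \frac{4749}{95} \left(-1\right) = - \frac{4749}{95}$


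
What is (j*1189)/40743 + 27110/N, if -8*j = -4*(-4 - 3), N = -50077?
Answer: -2625876331/4080574422 ≈ -0.64351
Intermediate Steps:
j = -7/2 (j = -(-1)*(-4 - 3)/2 = -(-1)*(-7)/2 = -1/8*28 = -7/2 ≈ -3.5000)
(j*1189)/40743 + 27110/N = -7/2*1189/40743 + 27110/(-50077) = -8323/2*1/40743 + 27110*(-1/50077) = -8323/81486 - 27110/50077 = -2625876331/4080574422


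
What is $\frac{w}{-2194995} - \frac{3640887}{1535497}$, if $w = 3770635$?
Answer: $- \frac{250573227112}{61280149773} \approx -4.089$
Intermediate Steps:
$\frac{w}{-2194995} - \frac{3640887}{1535497} = \frac{3770635}{-2194995} - \frac{3640887}{1535497} = 3770635 \left(- \frac{1}{2194995}\right) - \frac{3640887}{1535497} = - \frac{68557}{39909} - \frac{3640887}{1535497} = - \frac{250573227112}{61280149773}$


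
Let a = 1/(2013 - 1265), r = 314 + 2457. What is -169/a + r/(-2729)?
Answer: -344981119/2729 ≈ -1.2641e+5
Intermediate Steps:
r = 2771
a = 1/748 ≈ 0.0013369
-169/a + r/(-2729) = -169/1/748 + 2771/(-2729) = -169*748 + 2771*(-1/2729) = -126412 - 2771/2729 = -344981119/2729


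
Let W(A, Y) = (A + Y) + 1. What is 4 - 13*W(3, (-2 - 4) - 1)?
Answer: 43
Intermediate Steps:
W(A, Y) = 1 + A + Y
4 - 13*W(3, (-2 - 4) - 1) = 4 - 13*(1 + 3 + ((-2 - 4) - 1)) = 4 - 13*(1 + 3 + (-6 - 1)) = 4 - 13*(1 + 3 - 7) = 4 - 13*(-3) = 4 + 39 = 43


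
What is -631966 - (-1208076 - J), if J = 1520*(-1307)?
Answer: -1410530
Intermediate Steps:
J = -1986640
-631966 - (-1208076 - J) = -631966 - (-1208076 - 1*(-1986640)) = -631966 - (-1208076 + 1986640) = -631966 - 1*778564 = -631966 - 778564 = -1410530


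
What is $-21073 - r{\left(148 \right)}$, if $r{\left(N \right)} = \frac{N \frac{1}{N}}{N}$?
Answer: $- \frac{3118805}{148} \approx -21073.0$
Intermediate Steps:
$r{\left(N \right)} = \frac{1}{N}$ ($r{\left(N \right)} = 1 \frac{1}{N} = \frac{1}{N}$)
$-21073 - r{\left(148 \right)} = -21073 - \frac{1}{148} = - \frac{3118805}{148}$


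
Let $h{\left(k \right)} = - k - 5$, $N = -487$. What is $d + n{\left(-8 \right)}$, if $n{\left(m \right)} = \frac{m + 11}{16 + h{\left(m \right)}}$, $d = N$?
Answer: $- \frac{9250}{19} \approx -486.84$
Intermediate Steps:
$d = -487$
$h{\left(k \right)} = -5 - k$
$n{\left(m \right)} = \frac{11 + m}{11 - m}$ ($n{\left(m \right)} = \frac{m + 11}{16 - \left(5 + m\right)} = \frac{11 + m}{11 - m}$)
$d + n{\left(-8 \right)} = -487 + \frac{-11 - -8}{-11 - 8} = -487 + \frac{-11 + 8}{-19} = -487 - - \frac{3}{19} = -487 + \frac{3}{19} = - \frac{9250}{19}$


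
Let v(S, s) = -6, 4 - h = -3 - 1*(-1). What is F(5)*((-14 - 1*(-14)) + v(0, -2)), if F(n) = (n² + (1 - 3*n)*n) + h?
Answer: 234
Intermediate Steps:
h = 6 (h = 4 - (-3 - 1*(-1)) = 4 - (-3 + 1) = 4 - 1*(-2) = 4 + 2 = 6)
F(n) = 6 + n² + n*(1 - 3*n) (F(n) = (n² + (1 - 3*n)*n) + 6 = (n² + n*(1 - 3*n)) + 6 = 6 + n² + n*(1 - 3*n))
F(5)*((-14 - 1*(-14)) + v(0, -2)) = (6 + 5 - 2*5²)*((-14 - 1*(-14)) - 6) = (6 + 5 - 2*25)*((-14 + 14) - 6) = (6 + 5 - 50)*(0 - 6) = -39*(-6) = 234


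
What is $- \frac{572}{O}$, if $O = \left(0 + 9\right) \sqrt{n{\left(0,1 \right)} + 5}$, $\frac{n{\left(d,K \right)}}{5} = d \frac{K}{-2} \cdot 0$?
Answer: $- \frac{572 \sqrt{5}}{45} \approx -28.423$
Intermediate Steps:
$n{\left(d,K \right)} = 0$ ($n{\left(d,K \right)} = 5 d \frac{K}{-2} \cdot 0 = 5 d K \left(- \frac{1}{2}\right) 0 = 5 d \left(- \frac{K}{2}\right) 0 = 5 - \frac{K d}{2} \cdot 0 = 5 \cdot 0 = 0$)
$O = 9 \sqrt{5}$ ($O = \left(0 + 9\right) \sqrt{0 + 5} = 9 \sqrt{5} \approx 20.125$)
$- \frac{572}{O} = - \frac{572}{9 \sqrt{5}} = - 572 \frac{\sqrt{5}}{45} = - \frac{572 \sqrt{5}}{45}$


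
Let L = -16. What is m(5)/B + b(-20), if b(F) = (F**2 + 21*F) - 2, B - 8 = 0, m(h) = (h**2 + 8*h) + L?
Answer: -127/8 ≈ -15.875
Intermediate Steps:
m(h) = -16 + h**2 + 8*h (m(h) = (h**2 + 8*h) - 16 = -16 + h**2 + 8*h)
B = 8 (B = 8 + 0 = 8)
b(F) = -2 + F**2 + 21*F
m(5)/B + b(-20) = (-16 + 5**2 + 8*5)/8 + (-2 + (-20)**2 + 21*(-20)) = (-16 + 25 + 40)/8 + (-2 + 400 - 420) = (1/8)*49 - 22 = 49/8 - 22 = -127/8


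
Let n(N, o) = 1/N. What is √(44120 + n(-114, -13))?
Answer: √573383406/114 ≈ 210.05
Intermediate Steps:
√(44120 + n(-114, -13)) = √(44120 + 1/(-114)) = √(44120 - 1/114) = √(5029679/114) = √573383406/114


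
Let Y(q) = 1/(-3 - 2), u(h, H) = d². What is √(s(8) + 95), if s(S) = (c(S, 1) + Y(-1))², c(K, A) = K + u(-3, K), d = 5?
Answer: √29271/5 ≈ 34.218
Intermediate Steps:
u(h, H) = 25 (u(h, H) = 5² = 25)
Y(q) = -⅕ (Y(q) = 1/(-5) = -⅕)
c(K, A) = 25 + K (c(K, A) = K + 25 = 25 + K)
s(S) = (124/5 + S)² (s(S) = ((25 + S) - ⅕)² = (124/5 + S)²)
√(s(8) + 95) = √((124 + 5*8)²/25 + 95) = √((124 + 40)²/25 + 95) = √((1/25)*164² + 95) = √((1/25)*26896 + 95) = √(26896/25 + 95) = √(29271/25) = √29271/5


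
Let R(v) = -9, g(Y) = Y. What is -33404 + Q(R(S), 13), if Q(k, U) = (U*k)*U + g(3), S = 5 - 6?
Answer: -34922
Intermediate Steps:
S = -1
Q(k, U) = 3 + k*U² (Q(k, U) = (U*k)*U + 3 = k*U² + 3 = 3 + k*U²)
-33404 + Q(R(S), 13) = -33404 + (3 - 9*13²) = -33404 + (3 - 9*169) = -33404 + (3 - 1521) = -33404 - 1518 = -34922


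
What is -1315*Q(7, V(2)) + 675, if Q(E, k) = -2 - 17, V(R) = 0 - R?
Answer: 25660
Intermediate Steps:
V(R) = -R
Q(E, k) = -19
-1315*Q(7, V(2)) + 675 = -1315*(-19) + 675 = 24985 + 675 = 25660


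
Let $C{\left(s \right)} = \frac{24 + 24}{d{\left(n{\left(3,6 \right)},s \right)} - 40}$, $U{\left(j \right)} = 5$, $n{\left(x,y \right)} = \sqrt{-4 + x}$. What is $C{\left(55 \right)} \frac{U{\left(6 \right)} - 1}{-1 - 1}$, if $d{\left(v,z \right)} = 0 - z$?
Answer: $\frac{96}{95} \approx 1.0105$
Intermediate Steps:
$d{\left(v,z \right)} = - z$
$C{\left(s \right)} = \frac{48}{-40 - s}$ ($C{\left(s \right)} = \frac{24 + 24}{- s - 40} = \frac{48}{-40 - s}$)
$C{\left(55 \right)} \frac{U{\left(6 \right)} - 1}{-1 - 1} = - \frac{48}{40 + 55} \frac{5 - 1}{-1 - 1} = - \frac{48}{95} \frac{4}{-2} = \left(-48\right) \frac{1}{95} \cdot 4 \left(- \frac{1}{2}\right) = \left(- \frac{48}{95}\right) \left(-2\right) = \frac{96}{95}$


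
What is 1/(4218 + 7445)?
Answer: 1/11663 ≈ 8.5741e-5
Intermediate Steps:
1/(4218 + 7445) = 1/11663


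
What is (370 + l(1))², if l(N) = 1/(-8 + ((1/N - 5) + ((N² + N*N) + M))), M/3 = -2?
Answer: 35034561/256 ≈ 1.3685e+5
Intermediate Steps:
M = -6 (M = 3*(-2) = -6)
l(N) = 1/(-19 + 1/N + 2*N²) (l(N) = 1/(-8 + ((1/N - 5) + ((N² + N*N) - 6))) = 1/(-8 + ((1/N - 5) + ((N² + N²) - 6))) = 1/(-8 + ((-5 + 1/N) + (2*N² - 6))) = 1/(-8 + ((-5 + 1/N) + (-6 + 2*N²))) = 1/(-8 + (-11 + 1/N + 2*N²)) = 1/(-19 + 1/N + 2*N²))
(370 + l(1))² = (370 + 1/(1 - 19*1 + 2*1³))² = (370 + 1/(1 - 19 + 2*1))² = (370 + 1/(1 - 19 + 2))² = (370 + 1/(-16))² = (370 + 1*(-1/16))² = (370 - 1/16)² = (5919/16)² = 35034561/256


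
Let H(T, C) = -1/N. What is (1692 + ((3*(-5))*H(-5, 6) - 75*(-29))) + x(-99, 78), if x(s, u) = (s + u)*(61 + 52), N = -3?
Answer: 1489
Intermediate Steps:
x(s, u) = 113*s + 113*u (x(s, u) = (s + u)*113 = 113*s + 113*u)
H(T, C) = ⅓ (H(T, C) = -1/(-3) = -1*(-⅓) = ⅓)
(1692 + ((3*(-5))*H(-5, 6) - 75*(-29))) + x(-99, 78) = (1692 + ((3*(-5))*(⅓) - 75*(-29))) + (113*(-99) + 113*78) = (1692 + (-15*⅓ + 2175)) + (-11187 + 8814) = (1692 + (-5 + 2175)) - 2373 = (1692 + 2170) - 2373 = 3862 - 2373 = 1489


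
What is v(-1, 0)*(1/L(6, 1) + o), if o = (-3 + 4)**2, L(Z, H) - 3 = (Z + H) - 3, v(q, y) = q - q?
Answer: 0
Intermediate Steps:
v(q, y) = 0
L(Z, H) = H + Z (L(Z, H) = 3 + ((Z + H) - 3) = 3 + ((H + Z) - 3) = 3 + (-3 + H + Z) = H + Z)
o = 1 (o = 1**2 = 1)
v(-1, 0)*(1/L(6, 1) + o) = 0*(1/(1 + 6) + 1) = 0*(1/7 + 1) = 0*(8/7) = 0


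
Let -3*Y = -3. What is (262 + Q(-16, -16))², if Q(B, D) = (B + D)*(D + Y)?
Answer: 550564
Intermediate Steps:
Y = 1 (Y = -⅓*(-3) = 1)
Q(B, D) = (1 + D)*(B + D) (Q(B, D) = (B + D)*(D + 1) = (B + D)*(1 + D) = (1 + D)*(B + D))
(262 + Q(-16, -16))² = (262 + (-16 - 16 + (-16)² - 16*(-16)))² = (262 + (-16 - 16 + 256 + 256))² = (262 + 480)² = 742² = 550564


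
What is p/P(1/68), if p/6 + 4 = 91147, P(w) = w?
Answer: 37186344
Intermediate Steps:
p = 546858 (p = -24 + 6*91147 = -24 + 546882 = 546858)
p/P(1/68) = 546858/(1/68) = 546858*68 = 37186344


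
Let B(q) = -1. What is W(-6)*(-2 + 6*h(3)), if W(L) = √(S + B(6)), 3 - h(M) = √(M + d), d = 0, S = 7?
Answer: -18*√2 + 16*√6 ≈ 13.736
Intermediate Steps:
h(M) = 3 - √M (h(M) = 3 - √(M + 0) = 3 - √M)
W(L) = √6 (W(L) = √(7 - 1) = √6)
W(-6)*(-2 + 6*h(3)) = √6*(-2 + 6*(3 - √3)) = √6*(-2 + (18 - 6*√3)) = √6*(16 - 6*√3)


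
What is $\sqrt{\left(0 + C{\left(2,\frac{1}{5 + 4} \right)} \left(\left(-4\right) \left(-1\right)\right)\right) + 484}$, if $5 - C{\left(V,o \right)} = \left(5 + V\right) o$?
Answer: $\frac{14 \sqrt{23}}{3} \approx 22.381$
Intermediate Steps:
$C{\left(V,o \right)} = 5 - o \left(5 + V\right)$ ($C{\left(V,o \right)} = 5 - \left(5 + V\right) o = 5 - o \left(5 + V\right)$)
$\sqrt{\left(0 + C{\left(2,\frac{1}{5 + 4} \right)} \left(\left(-4\right) \left(-1\right)\right)\right) + 484} = \sqrt{\left(0 + \left(5 - \frac{5}{5 + 4} - \frac{2}{5 + 4}\right) \left(\left(-4\right) \left(-1\right)\right)\right) + 484} = \sqrt{\left(0 + \left(5 - \frac{5}{9} - \frac{2}{9}\right) 4\right) + 484} = \sqrt{\left(0 + \frac{38}{9} \cdot 4\right) + 484} = \sqrt{\left(0 + \frac{152}{9}\right) + 484} = \sqrt{\frac{152}{9} + 484} = \sqrt{\frac{4508}{9}} = \frac{14 \sqrt{23}}{3}$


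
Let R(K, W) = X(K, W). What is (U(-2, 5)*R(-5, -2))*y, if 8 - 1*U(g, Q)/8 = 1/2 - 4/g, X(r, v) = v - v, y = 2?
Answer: 0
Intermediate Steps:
X(r, v) = 0
R(K, W) = 0
U(g, Q) = 60 + 32/g (U(g, Q) = 64 - 8*(1/2 - 4/g) = 64 - 8*(1*(½) - 4/g) = 64 - 8*(½ - 4/g) = 64 + (-4 + 32/g) = 60 + 32/g)
(U(-2, 5)*R(-5, -2))*y = ((60 + 32/(-2))*0)*2 = ((60 + 32*(-½))*0)*2 = ((60 - 16)*0)*2 = (44*0)*2 = 0*2 = 0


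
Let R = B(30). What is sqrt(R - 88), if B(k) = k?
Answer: I*sqrt(58) ≈ 7.6158*I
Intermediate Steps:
R = 30
sqrt(R - 88) = sqrt(30 - 88) = sqrt(-58) = I*sqrt(58)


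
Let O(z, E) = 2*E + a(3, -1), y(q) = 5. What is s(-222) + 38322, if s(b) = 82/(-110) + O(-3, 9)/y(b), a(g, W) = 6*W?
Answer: 2107801/55 ≈ 38324.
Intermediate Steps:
O(z, E) = -6 + 2*E (O(z, E) = 2*E + 6*(-1) = 2*E - 6 = -6 + 2*E)
s(b) = 91/55 (s(b) = 82/(-110) + (-6 + 2*9)/5 = 82*(-1/110) + (-6 + 18)*(⅕) = -41/55 + 12*(⅕) = -41/55 + 12/5 = 91/55)
s(-222) + 38322 = 91/55 + 38322 = 2107801/55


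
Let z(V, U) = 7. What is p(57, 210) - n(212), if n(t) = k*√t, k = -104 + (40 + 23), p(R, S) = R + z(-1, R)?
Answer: 64 + 82*√53 ≈ 660.97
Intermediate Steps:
p(R, S) = 7 + R (p(R, S) = R + 7 = 7 + R)
k = -41 (k = -104 + 63 = -41)
n(t) = -41*√t
p(57, 210) - n(212) = (7 + 57) - (-41)*√212 = 64 - (-41)*2*√53 = 64 - (-82)*√53 = 64 + 82*√53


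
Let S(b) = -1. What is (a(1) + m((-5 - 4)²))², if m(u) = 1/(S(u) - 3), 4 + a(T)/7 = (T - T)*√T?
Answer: 12769/16 ≈ 798.06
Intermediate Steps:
a(T) = -28 (a(T) = -28 + 7*((T - T)*√T) = -28 + 7*(0*√T) = -28 + 7*0 = -28 + 0 = -28)
m(u) = -¼ (m(u) = 1/(-1 - 3) = 1/(-4) = -¼)
(a(1) + m((-5 - 4)²))² = (-28 - ¼)² = (-113/4)² = 12769/16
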